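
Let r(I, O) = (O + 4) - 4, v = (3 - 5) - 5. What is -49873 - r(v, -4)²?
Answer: -49889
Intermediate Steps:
v = -7 (v = -2 - 5 = -7)
r(I, O) = O (r(I, O) = (4 + O) - 4 = O)
-49873 - r(v, -4)² = -49873 - 1*(-4)² = -49873 - 1*16 = -49873 - 16 = -49889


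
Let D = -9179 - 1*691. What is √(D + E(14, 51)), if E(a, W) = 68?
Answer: 13*I*√58 ≈ 99.005*I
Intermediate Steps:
D = -9870 (D = -9179 - 691 = -9870)
√(D + E(14, 51)) = √(-9870 + 68) = √(-9802) = 13*I*√58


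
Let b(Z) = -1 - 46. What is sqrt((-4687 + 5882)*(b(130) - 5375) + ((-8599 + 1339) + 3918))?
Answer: 2*I*sqrt(1620658) ≈ 2546.1*I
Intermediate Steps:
b(Z) = -47
sqrt((-4687 + 5882)*(b(130) - 5375) + ((-8599 + 1339) + 3918)) = sqrt((-4687 + 5882)*(-47 - 5375) + ((-8599 + 1339) + 3918)) = sqrt(1195*(-5422) + (-7260 + 3918)) = sqrt(-6479290 - 3342) = sqrt(-6482632) = 2*I*sqrt(1620658)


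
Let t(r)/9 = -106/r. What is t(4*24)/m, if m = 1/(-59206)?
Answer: 4706877/8 ≈ 5.8836e+5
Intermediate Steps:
t(r) = -954/r (t(r) = 9*(-106/r) = -954/r)
m = -1/59206 ≈ -1.6890e-5
t(4*24)/m = (-954/(4*24))/(-1/59206) = -954/96*(-59206) = -954*1/96*(-59206) = -159/16*(-59206) = 4706877/8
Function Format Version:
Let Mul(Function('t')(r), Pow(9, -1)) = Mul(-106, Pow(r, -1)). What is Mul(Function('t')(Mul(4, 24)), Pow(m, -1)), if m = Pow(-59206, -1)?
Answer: Rational(4706877, 8) ≈ 5.8836e+5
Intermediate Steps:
Function('t')(r) = Mul(-954, Pow(r, -1)) (Function('t')(r) = Mul(9, Mul(-106, Pow(r, -1))) = Mul(-954, Pow(r, -1)))
m = Rational(-1, 59206) ≈ -1.6890e-5
Mul(Function('t')(Mul(4, 24)), Pow(m, -1)) = Mul(Mul(-954, Pow(Mul(4, 24), -1)), Pow(Rational(-1, 59206), -1)) = Mul(Mul(-954, Pow(96, -1)), -59206) = Mul(Mul(-954, Rational(1, 96)), -59206) = Mul(Rational(-159, 16), -59206) = Rational(4706877, 8)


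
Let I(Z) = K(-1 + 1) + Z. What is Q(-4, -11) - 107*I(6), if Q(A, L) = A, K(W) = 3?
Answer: -967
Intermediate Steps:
I(Z) = 3 + Z
Q(-4, -11) - 107*I(6) = -4 - 107*(3 + 6) = -4 - 107*9 = -4 - 963 = -967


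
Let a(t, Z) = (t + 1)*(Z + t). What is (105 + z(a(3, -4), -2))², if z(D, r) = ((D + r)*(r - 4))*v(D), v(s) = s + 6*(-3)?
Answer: 471969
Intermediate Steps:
a(t, Z) = (1 + t)*(Z + t)
v(s) = -18 + s (v(s) = s - 18 = -18 + s)
z(D, r) = (-18 + D)*(-4 + r)*(D + r) (z(D, r) = ((D + r)*(r - 4))*(-18 + D) = ((D + r)*(-4 + r))*(-18 + D) = ((-4 + r)*(D + r))*(-18 + D) = (-18 + D)*(-4 + r)*(D + r))
(105 + z(a(3, -4), -2))² = (105 + (-18 + (-4 + 3 + 3² - 4*3))*((-2)² - 4*(-4 + 3 + 3² - 4*3) - 4*(-2) + (-4 + 3 + 3² - 4*3)*(-2)))² = (105 + (-18 + (-4 + 3 + 9 - 12))*(4 - 4*(-4 + 3 + 9 - 12) + 8 + (-4 + 3 + 9 - 12)*(-2)))² = (105 + (-18 - 4)*(4 - 4*(-4) + 8 - 4*(-2)))² = (105 - 22*(4 + 16 + 8 + 8))² = (105 - 22*36)² = (105 - 792)² = (-687)² = 471969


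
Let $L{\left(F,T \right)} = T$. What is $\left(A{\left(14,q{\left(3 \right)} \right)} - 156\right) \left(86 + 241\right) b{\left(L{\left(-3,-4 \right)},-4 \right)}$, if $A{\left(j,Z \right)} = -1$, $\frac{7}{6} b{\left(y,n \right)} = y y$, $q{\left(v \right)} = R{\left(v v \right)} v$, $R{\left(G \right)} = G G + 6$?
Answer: $- \frac{4928544}{7} \approx -7.0408 \cdot 10^{5}$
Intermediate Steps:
$R{\left(G \right)} = 6 + G^{2}$ ($R{\left(G \right)} = G^{2} + 6 = 6 + G^{2}$)
$q{\left(v \right)} = v \left(6 + v^{4}\right)$ ($q{\left(v \right)} = \left(6 + \left(v v\right)^{2}\right) v = \left(6 + \left(v^{2}\right)^{2}\right) v = \left(6 + v^{4}\right) v = v \left(6 + v^{4}\right)$)
$b{\left(y,n \right)} = \frac{6 y^{2}}{7}$ ($b{\left(y,n \right)} = \frac{6 y y}{7} = \frac{6 y^{2}}{7}$)
$\left(A{\left(14,q{\left(3 \right)} \right)} - 156\right) \left(86 + 241\right) b{\left(L{\left(-3,-4 \right)},-4 \right)} = \left(-1 - 156\right) \left(86 + 241\right) \frac{6 \left(-4\right)^{2}}{7} = \left(-157\right) 327 \cdot \frac{6}{7} \cdot 16 = \left(-51339\right) \frac{96}{7} = - \frac{4928544}{7}$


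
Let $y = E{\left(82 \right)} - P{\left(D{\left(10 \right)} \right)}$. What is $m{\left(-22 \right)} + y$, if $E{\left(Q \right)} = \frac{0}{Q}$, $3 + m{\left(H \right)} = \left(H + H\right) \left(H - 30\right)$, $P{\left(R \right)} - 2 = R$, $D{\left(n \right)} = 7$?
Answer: $2276$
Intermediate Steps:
$P{\left(R \right)} = 2 + R$
$m{\left(H \right)} = -3 + 2 H \left(-30 + H\right)$ ($m{\left(H \right)} = -3 + \left(H + H\right) \left(H - 30\right) = -3 + 2 H \left(-30 + H\right)$)
$E{\left(Q \right)} = 0$
$y = -9$ ($y = 0 - \left(2 + 7\right) = 0 - 9 = -9$)
$m{\left(-22 \right)} + y = \left(-3 - -1320 + 2 \left(-22\right)^{2}\right) - 9 = \left(-3 + 1320 + 2 \cdot 484\right) - 9 = \left(-3 + 1320 + 968\right) - 9 = 2285 - 9 = 2276$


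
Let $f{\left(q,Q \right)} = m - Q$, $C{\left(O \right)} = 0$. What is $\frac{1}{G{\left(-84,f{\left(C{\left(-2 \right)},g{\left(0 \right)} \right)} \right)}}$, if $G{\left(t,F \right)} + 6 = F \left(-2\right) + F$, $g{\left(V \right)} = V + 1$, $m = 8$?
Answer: $- \frac{1}{13} \approx -0.076923$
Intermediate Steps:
$g{\left(V \right)} = 1 + V$
$f{\left(q,Q \right)} = 8 - Q$
$G{\left(t,F \right)} = -6 - F$ ($G{\left(t,F \right)} = -6 + \left(F \left(-2\right) + F\right) = -6 + \left(- 2 F + F\right) = -6 - F$)
$\frac{1}{G{\left(-84,f{\left(C{\left(-2 \right)},g{\left(0 \right)} \right)} \right)}} = \frac{1}{-6 - \left(8 - \left(1 + 0\right)\right)} = \frac{1}{-6 - \left(8 - 1\right)} = \frac{1}{-6 - 7} = \frac{1}{-13} = - \frac{1}{13}$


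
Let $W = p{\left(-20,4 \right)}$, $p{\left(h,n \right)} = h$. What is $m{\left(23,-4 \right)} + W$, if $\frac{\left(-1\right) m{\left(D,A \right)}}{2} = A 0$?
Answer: $-20$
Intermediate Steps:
$m{\left(D,A \right)} = 0$ ($m{\left(D,A \right)} = - 2 A 0 = \left(-2\right) 0 = 0$)
$W = -20$
$m{\left(23,-4 \right)} + W = 0 - 20 = -20$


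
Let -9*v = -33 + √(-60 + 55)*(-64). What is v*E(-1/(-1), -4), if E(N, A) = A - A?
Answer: 0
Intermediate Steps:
E(N, A) = 0
v = 11/3 + 64*I*√5/9 (v = -(-33 + √(-60 + 55)*(-64))/9 = -(-33 + √(-5)*(-64))/9 = -(-33 + (I*√5)*(-64))/9 = -(-33 - 64*I*√5)/9 = 11/3 + 64*I*√5/9 ≈ 3.6667 + 15.901*I)
v*E(-1/(-1), -4) = (11/3 + 64*I*√5/9)*0 = 0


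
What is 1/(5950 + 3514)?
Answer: 1/9464 ≈ 0.00010566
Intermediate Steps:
1/(5950 + 3514) = 1/9464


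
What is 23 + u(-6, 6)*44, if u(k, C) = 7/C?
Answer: 223/3 ≈ 74.333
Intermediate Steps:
23 + u(-6, 6)*44 = 23 + (7/6)*44 = 23 + 154/3 = 223/3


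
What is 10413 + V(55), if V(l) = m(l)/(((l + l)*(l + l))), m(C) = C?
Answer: 2290861/220 ≈ 10413.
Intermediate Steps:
V(l) = 1/(4*l) (V(l) = l/(((l + l)*(l + l))) = l/(((2*l)*(2*l))) = l/((4*l²)) = l*(1/(4*l²)) = 1/(4*l))
10413 + V(55) = 10413 + (¼)/55 = 10413 + (¼)*(1/55) = 10413 + 1/220 = 2290861/220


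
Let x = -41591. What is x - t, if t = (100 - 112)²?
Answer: -41735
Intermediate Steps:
t = 144 (t = (-12)² = 144)
x - t = -41591 - 1*144 = -41591 - 144 = -41735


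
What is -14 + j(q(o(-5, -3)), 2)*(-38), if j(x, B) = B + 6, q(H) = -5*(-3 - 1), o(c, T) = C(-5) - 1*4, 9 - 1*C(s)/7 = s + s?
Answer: -318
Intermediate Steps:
C(s) = 63 - 14*s (C(s) = 63 - 7*(s + s) = 63 - 14*s)
o(c, T) = 129 (o(c, T) = (63 - 14*(-5)) - 1*4 = (63 + 70) - 4 = 133 - 4 = 129)
q(H) = 20 (q(H) = -5*(-4) = 20)
j(x, B) = 6 + B
-14 + j(q(o(-5, -3)), 2)*(-38) = -14 + (6 + 2)*(-38) = -14 + 8*(-38) = -14 - 304 = -318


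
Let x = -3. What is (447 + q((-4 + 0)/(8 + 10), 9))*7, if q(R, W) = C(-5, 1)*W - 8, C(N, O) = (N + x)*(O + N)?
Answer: 5089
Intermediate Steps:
C(N, O) = (-3 + N)*(N + O) (C(N, O) = (N - 3)*(O + N) = (-3 + N)*(N + O))
q(R, W) = -8 + 32*W (q(R, W) = ((-5)² - 3*(-5) - 3*1 - 5*1)*W - 8 = (25 + 15 - 3 - 5)*W - 8 = 32*W - 8 = -8 + 32*W)
(447 + q((-4 + 0)/(8 + 10), 9))*7 = (447 + (-8 + 32*9))*7 = (447 + (-8 + 288))*7 = (447 + 280)*7 = 727*7 = 5089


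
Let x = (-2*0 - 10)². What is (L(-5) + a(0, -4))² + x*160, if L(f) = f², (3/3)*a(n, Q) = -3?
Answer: 16484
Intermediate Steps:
x = 100 (x = (0 - 10)² = (-10)² = 100)
a(n, Q) = -3
(L(-5) + a(0, -4))² + x*160 = ((-5)² - 3)² + 100*160 = (25 - 3)² + 16000 = 22² + 16000 = 484 + 16000 = 16484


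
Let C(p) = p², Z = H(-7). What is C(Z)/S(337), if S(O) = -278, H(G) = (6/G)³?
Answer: -23328/16353211 ≈ -0.0014265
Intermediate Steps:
H(G) = 216/G³
Z = -216/343 (Z = 216/(-7)³ = 216*(-1/343) = -216/343 ≈ -0.62974)
C(Z)/S(337) = (-216/343)²/(-278) = (46656/117649)*(-1/278) = -23328/16353211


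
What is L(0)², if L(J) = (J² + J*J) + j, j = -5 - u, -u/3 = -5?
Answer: 400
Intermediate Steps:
u = 15 (u = -3*(-5) = 15)
j = -20 (j = -5 - 1*15 = -5 - 15 = -20)
L(J) = -20 + 2*J² (L(J) = (J² + J*J) - 20 = (J² + J²) - 20 = 2*J² - 20 = -20 + 2*J²)
L(0)² = (-20 + 2*0²)² = (-20 + 2*0)² = (-20 + 0)² = (-20)² = 400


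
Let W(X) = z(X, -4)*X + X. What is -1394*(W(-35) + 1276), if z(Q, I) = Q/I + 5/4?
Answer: -1242054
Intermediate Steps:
z(Q, I) = 5/4 + Q/I (z(Q, I) = Q/I + 5*(¼) = Q/I + 5/4 = 5/4 + Q/I)
W(X) = X + X*(5/4 - X/4) (W(X) = (5/4 + X/(-4))*X + X = (5/4 + X*(-¼))*X + X = (5/4 - X/4)*X + X = X*(5/4 - X/4) + X = X + X*(5/4 - X/4))
-1394*(W(-35) + 1276) = -1394*((¼)*(-35)*(9 - 1*(-35)) + 1276) = -1394*((¼)*(-35)*(9 + 35) + 1276) = -1394*((¼)*(-35)*44 + 1276) = -1394*(-385 + 1276) = -1394*891 = -1242054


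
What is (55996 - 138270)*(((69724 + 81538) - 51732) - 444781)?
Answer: 28405180774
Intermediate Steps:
(55996 - 138270)*(((69724 + 81538) - 51732) - 444781) = -82274*((151262 - 51732) - 444781) = -82274*(99530 - 444781) = -82274*(-345251) = 28405180774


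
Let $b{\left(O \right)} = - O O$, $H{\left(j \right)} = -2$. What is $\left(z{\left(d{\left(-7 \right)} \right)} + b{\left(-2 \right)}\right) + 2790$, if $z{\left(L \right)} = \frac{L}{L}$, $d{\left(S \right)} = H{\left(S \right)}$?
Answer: $2787$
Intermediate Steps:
$d{\left(S \right)} = -2$
$z{\left(L \right)} = 1$
$b{\left(O \right)} = - O^{2}$
$\left(z{\left(d{\left(-7 \right)} \right)} + b{\left(-2 \right)}\right) + 2790 = \left(1 - \left(-2\right)^{2}\right) + 2790 = \left(1 - 4\right) + 2790 = -3 + 2790 = 2787$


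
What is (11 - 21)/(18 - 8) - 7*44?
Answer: -309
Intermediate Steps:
(11 - 21)/(18 - 8) - 7*44 = -10/10 - 308 = -10*1/10 - 308 = -1 - 308 = -309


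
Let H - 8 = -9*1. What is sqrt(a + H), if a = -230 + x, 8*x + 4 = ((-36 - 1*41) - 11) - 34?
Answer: I*sqrt(987)/2 ≈ 15.708*I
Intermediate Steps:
x = -63/4 (x = -1/2 + (((-36 - 1*41) - 11) - 34)/8 = -1/2 + (((-36 - 41) - 11) - 34)/8 = -1/2 + ((-77 - 11) - 34)/8 = -1/2 + (-88 - 34)/8 = -1/2 + (1/8)*(-122) = -1/2 - 61/4 = -63/4 ≈ -15.750)
H = -1 (H = 8 - 9*1 = 8 - 9 = -1)
a = -983/4 (a = -230 - 63/4 = -983/4 ≈ -245.75)
sqrt(a + H) = sqrt(-983/4 - 1) = sqrt(-987/4) = I*sqrt(987)/2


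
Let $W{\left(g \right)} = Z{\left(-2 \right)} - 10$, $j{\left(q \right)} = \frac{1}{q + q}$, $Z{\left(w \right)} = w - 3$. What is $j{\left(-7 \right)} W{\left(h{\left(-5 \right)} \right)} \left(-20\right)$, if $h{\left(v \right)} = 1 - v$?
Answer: $- \frac{150}{7} \approx -21.429$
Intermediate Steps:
$Z{\left(w \right)} = -3 + w$
$j{\left(q \right)} = \frac{1}{2 q}$
$W{\left(g \right)} = -15$ ($W{\left(g \right)} = \left(-3 - 2\right) - 10 = -5 - 10 = -15$)
$j{\left(-7 \right)} W{\left(h{\left(-5 \right)} \right)} \left(-20\right) = \frac{1}{2 \left(-7\right)} \left(-15\right) \left(-20\right) = \frac{1}{2} \left(- \frac{1}{7}\right) \left(-15\right) \left(-20\right) = \left(- \frac{1}{14}\right) \left(-15\right) \left(-20\right) = \frac{15}{14} \left(-20\right) = - \frac{150}{7}$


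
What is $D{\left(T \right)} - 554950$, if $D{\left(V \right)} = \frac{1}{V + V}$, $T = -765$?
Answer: $- \frac{849073501}{1530} \approx -5.5495 \cdot 10^{5}$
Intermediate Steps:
$D{\left(V \right)} = \frac{1}{2 V}$
$D{\left(T \right)} - 554950 = \frac{1}{2 \left(-765\right)} - 554950 = \frac{1}{2} \left(- \frac{1}{765}\right) - 554950 = - \frac{1}{1530} - 554950 = - \frac{849073501}{1530}$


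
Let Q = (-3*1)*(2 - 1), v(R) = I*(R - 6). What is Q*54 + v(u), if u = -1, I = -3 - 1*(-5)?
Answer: -176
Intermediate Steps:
I = 2 (I = -3 + 5 = 2)
v(R) = -12 + 2*R (v(R) = 2*(R - 6) = 2*(-6 + R) = -12 + 2*R)
Q = -3 (Q = -3*1 = -3)
Q*54 + v(u) = -3*54 + (-12 + 2*(-1)) = -162 + (-12 - 2) = -162 - 14 = -176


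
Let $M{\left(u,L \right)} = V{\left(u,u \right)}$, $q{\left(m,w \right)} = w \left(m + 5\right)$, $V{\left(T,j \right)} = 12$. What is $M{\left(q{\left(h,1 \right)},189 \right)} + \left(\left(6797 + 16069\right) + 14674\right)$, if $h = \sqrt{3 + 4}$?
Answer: $37552$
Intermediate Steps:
$h = \sqrt{7} \approx 2.6458$
$q{\left(m,w \right)} = w \left(5 + m\right)$
$M{\left(u,L \right)} = 12$
$M{\left(q{\left(h,1 \right)},189 \right)} + \left(\left(6797 + 16069\right) + 14674\right) = 12 + \left(\left(6797 + 16069\right) + 14674\right) = 12 + \left(22866 + 14674\right) = 12 + 37540 = 37552$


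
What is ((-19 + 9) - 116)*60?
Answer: -7560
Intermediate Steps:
((-19 + 9) - 116)*60 = (-10 - 116)*60 = -126*60 = -7560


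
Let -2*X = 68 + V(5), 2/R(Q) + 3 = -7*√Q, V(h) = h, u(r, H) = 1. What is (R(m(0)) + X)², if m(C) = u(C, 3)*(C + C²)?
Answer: 49729/36 ≈ 1381.4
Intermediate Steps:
m(C) = C + C² (m(C) = 1*(C + C²) = C + C²)
R(Q) = 2/(-3 - 7*√Q)
X = -73/2 (X = -(68 + 5)/2 = -½*73 = -73/2 ≈ -36.500)
(R(m(0)) + X)² = (-2/(3 + 7*√(0*(1 + 0))) - 73/2)² = (-2/(3 + 7*√(0*1)) - 73/2)² = (-2/(3 + 7*√0) - 73/2)² = (-2/(3 + 7*0) - 73/2)² = (-2/(3 + 0) - 73/2)² = (-2/3 - 73/2)² = (-2*⅓ - 73/2)² = (-⅔ - 73/2)² = (-223/6)² = 49729/36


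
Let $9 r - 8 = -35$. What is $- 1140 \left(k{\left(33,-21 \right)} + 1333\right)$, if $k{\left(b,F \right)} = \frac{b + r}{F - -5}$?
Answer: $- \frac{3034965}{2} \approx -1.5175 \cdot 10^{6}$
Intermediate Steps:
$r = -3$ ($r = \frac{8}{9} + \frac{1}{9} \left(-35\right) = \frac{8}{9} - \frac{35}{9} = -3$)
$k{\left(b,F \right)} = \frac{-3 + b}{5 + F}$ ($k{\left(b,F \right)} = \frac{b - 3}{F - -5} = \frac{-3 + b}{F + \left(-8 + 13\right)} = \frac{-3 + b}{F + 5} = \frac{-3 + b}{5 + F}$)
$- 1140 \left(k{\left(33,-21 \right)} + 1333\right) = - 1140 \left(\frac{-3 + 33}{5 - 21} + 1333\right) = - 1140 \left(\frac{1}{-16} \cdot 30 + 1333\right) = - 1140 \left(\left(- \frac{1}{16}\right) 30 + 1333\right) = - 1140 \left(- \frac{15}{8} + 1333\right) = \left(-1140\right) \frac{10649}{8} = - \frac{3034965}{2}$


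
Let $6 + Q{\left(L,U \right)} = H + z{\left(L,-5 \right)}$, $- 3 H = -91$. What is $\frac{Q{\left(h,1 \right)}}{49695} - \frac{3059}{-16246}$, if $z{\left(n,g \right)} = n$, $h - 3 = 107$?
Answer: $\frac{462598153}{2422034910} \approx 0.191$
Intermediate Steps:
$h = 110$ ($h = 3 + 107 = 110$)
$H = \frac{91}{3}$ ($H = \left(- \frac{1}{3}\right) \left(-91\right) = \frac{91}{3} \approx 30.333$)
$Q{\left(L,U \right)} = \frac{73}{3} + L$ ($Q{\left(L,U \right)} = -6 + \left(\frac{91}{3} + L\right) = \frac{73}{3} + L$)
$\frac{Q{\left(h,1 \right)}}{49695} - \frac{3059}{-16246} = \frac{\frac{73}{3} + 110}{49695} - \frac{3059}{-16246} = \frac{403}{3} \cdot \frac{1}{49695} - - \frac{3059}{16246} = \frac{403}{149085} + \frac{3059}{16246} = \frac{462598153}{2422034910}$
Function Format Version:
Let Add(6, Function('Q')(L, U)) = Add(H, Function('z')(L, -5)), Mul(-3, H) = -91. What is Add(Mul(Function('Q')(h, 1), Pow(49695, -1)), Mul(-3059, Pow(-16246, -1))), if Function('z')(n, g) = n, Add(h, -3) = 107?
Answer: Rational(462598153, 2422034910) ≈ 0.19100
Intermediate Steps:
h = 110 (h = Add(3, 107) = 110)
H = Rational(91, 3) (H = Mul(Rational(-1, 3), -91) = Rational(91, 3) ≈ 30.333)
Function('Q')(L, U) = Add(Rational(73, 3), L) (Function('Q')(L, U) = Add(-6, Add(Rational(91, 3), L)) = Add(Rational(73, 3), L))
Add(Mul(Function('Q')(h, 1), Pow(49695, -1)), Mul(-3059, Pow(-16246, -1))) = Add(Mul(Add(Rational(73, 3), 110), Pow(49695, -1)), Mul(-3059, Pow(-16246, -1))) = Add(Mul(Rational(403, 3), Rational(1, 49695)), Mul(-3059, Rational(-1, 16246))) = Add(Rational(403, 149085), Rational(3059, 16246)) = Rational(462598153, 2422034910)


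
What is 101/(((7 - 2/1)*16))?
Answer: 101/80 ≈ 1.2625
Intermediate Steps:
101/(((7 - 2/1)*16)) = 101/(((7 - 2*1)*16)) = 101/(((7 - 2)*16)) = 101/((5*16)) = 101/80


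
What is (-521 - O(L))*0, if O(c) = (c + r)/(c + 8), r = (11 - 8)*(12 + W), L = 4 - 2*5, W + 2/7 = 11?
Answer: 0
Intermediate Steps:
W = 75/7 (W = -2/7 + 11 = 75/7 ≈ 10.714)
L = -6 (L = 4 - 10 = -6)
r = 477/7 (r = (11 - 8)*(12 + 75/7) = 3*(159/7) = 477/7 ≈ 68.143)
O(c) = (477/7 + c)/(8 + c) (O(c) = (c + 477/7)/(c + 8) = (477/7 + c)/(8 + c))
(-521 - O(L))*0 = (-521 - (477/7 - 6)/(8 - 6))*0 = (-521 - 435/(2*7))*0 = (-521 - 1*435/14)*0 = (-521 - 435/14)*0 = -7729/14*0 = 0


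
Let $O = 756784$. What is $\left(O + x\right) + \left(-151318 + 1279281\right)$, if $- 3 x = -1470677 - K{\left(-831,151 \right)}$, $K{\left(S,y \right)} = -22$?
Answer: $\frac{7124896}{3} \approx 2.375 \cdot 10^{6}$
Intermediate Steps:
$x = \frac{1470655}{3}$ ($x = - \frac{-1470677 - -22}{3} = - \frac{-1470677 + 22}{3} = \left(- \frac{1}{3}\right) \left(-1470655\right) = \frac{1470655}{3} \approx 4.9022 \cdot 10^{5}$)
$\left(O + x\right) + \left(-151318 + 1279281\right) = \left(756784 + \frac{1470655}{3}\right) + \left(-151318 + 1279281\right) = \frac{3741007}{3} + 1127963 = \frac{7124896}{3}$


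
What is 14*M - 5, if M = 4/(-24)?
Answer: -22/3 ≈ -7.3333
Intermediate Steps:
M = -1/6 (M = 4*(-1/24) = -1/6 ≈ -0.16667)
14*M - 5 = 14*(-1/6) - 5 = -7/3 - 5 = -22/3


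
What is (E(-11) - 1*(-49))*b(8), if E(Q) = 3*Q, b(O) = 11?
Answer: 176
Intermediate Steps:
(E(-11) - 1*(-49))*b(8) = (3*(-11) - 1*(-49))*11 = (-33 + 49)*11 = 16*11 = 176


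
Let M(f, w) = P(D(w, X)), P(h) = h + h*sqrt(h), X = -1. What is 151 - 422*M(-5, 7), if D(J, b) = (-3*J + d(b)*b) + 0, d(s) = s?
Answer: 8591 + 16880*I*sqrt(5) ≈ 8591.0 + 37745.0*I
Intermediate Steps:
D(J, b) = b**2 - 3*J (D(J, b) = (-3*J + b*b) + 0 = (-3*J + b**2) + 0 = (b**2 - 3*J) + 0 = b**2 - 3*J)
P(h) = h + h**(3/2)
M(f, w) = 1 + (1 - 3*w)**(3/2) - 3*w (M(f, w) = ((-1)**2 - 3*w) + ((-1)**2 - 3*w)**(3/2) = (1 - 3*w) + (1 - 3*w)**(3/2) = 1 + (1 - 3*w)**(3/2) - 3*w)
151 - 422*M(-5, 7) = 151 - 422*(1 + (1 - 3*7)**(3/2) - 3*7) = 151 - 422*(1 + (1 - 21)**(3/2) - 21) = 151 - 422*(1 + (-20)**(3/2) - 21) = 151 - 422*(1 - 40*I*sqrt(5) - 21) = 151 - 422*(-20 - 40*I*sqrt(5)) = 151 + (8440 + 16880*I*sqrt(5)) = 8591 + 16880*I*sqrt(5)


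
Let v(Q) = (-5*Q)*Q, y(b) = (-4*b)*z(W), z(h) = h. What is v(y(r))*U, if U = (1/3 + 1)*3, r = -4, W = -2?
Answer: -20480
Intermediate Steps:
y(b) = 8*b (y(b) = -4*b*(-2) = 8*b)
U = 4 (U = (1/3 + 1)*3 = (4/3)*3 = 4)
v(Q) = -5*Q**2
v(y(r))*U = -5*(8*(-4))**2*4 = -5*(-32)**2*4 = -5*1024*4 = -5120*4 = -20480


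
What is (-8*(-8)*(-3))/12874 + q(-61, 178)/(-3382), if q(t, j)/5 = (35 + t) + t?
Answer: 2475423/21769934 ≈ 0.11371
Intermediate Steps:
q(t, j) = 175 + 10*t (q(t, j) = 5*((35 + t) + t) = 5*(35 + 2*t) = 175 + 10*t)
(-8*(-8)*(-3))/12874 + q(-61, 178)/(-3382) = (-8*(-8)*(-3))/12874 + (175 + 10*(-61))/(-3382) = (64*(-3))*(1/12874) + (175 - 610)*(-1/3382) = -192*1/12874 - 435*(-1/3382) = -96/6437 + 435/3382 = 2475423/21769934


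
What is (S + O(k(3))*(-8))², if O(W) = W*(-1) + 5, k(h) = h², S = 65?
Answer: 9409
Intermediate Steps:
O(W) = 5 - W (O(W) = -W + 5 = 5 - W)
(S + O(k(3))*(-8))² = (65 + (5 - 1*3²)*(-8))² = (65 + (5 - 1*9)*(-8))² = (65 + (5 - 9)*(-8))² = (65 - 4*(-8))² = (65 + 32)² = 97² = 9409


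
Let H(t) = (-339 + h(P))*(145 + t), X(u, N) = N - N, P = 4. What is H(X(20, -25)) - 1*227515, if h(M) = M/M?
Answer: -276525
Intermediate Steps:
X(u, N) = 0
h(M) = 1
H(t) = -49010 - 338*t (H(t) = (-339 + 1)*(145 + t) = -338*(145 + t) = -49010 - 338*t)
H(X(20, -25)) - 1*227515 = (-49010 - 338*0) - 1*227515 = (-49010 + 0) - 227515 = -49010 - 227515 = -276525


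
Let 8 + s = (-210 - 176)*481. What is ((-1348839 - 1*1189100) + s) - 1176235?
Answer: -3899848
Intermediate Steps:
s = -185674 (s = -8 + (-210 - 176)*481 = -8 - 386*481 = -8 - 185666 = -185674)
((-1348839 - 1*1189100) + s) - 1176235 = ((-1348839 - 1*1189100) - 185674) - 1176235 = ((-1348839 - 1189100) - 185674) - 1176235 = (-2537939 - 185674) - 1176235 = -2723613 - 1176235 = -3899848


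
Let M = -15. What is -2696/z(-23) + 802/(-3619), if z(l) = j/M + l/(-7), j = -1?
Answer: -11644873/14476 ≈ -804.43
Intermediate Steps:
z(l) = 1/15 - l/7 (z(l) = -1/(-15) + l/(-7) = -1*(-1/15) + l*(-⅐) = 1/15 - l/7)
-2696/z(-23) + 802/(-3619) = -2696/(1/15 - ⅐*(-23)) + 802/(-3619) = -2696/(1/15 + 23/7) + 802*(-1/3619) = -2696/352/105 - 802/3619 = -2696*105/352 - 802/3619 = -35385/44 - 802/3619 = -11644873/14476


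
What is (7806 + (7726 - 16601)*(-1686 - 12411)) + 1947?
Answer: 125120628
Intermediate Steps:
(7806 + (7726 - 16601)*(-1686 - 12411)) + 1947 = (7806 - 8875*(-14097)) + 1947 = (7806 + 125110875) + 1947 = 125118681 + 1947 = 125120628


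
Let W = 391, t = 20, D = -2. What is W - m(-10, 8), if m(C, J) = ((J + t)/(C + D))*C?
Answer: 1103/3 ≈ 367.67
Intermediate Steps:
m(C, J) = C*(20 + J)/(-2 + C) (m(C, J) = ((J + 20)/(C - 2))*C = ((20 + J)/(-2 + C))*C = C*(20 + J)/(-2 + C))
W - m(-10, 8) = 391 - (-10)*(20 + 8)/(-2 - 10) = 391 - (-10)*28/(-12) = 391 - (-10)*(-1)*28/12 = 391 - 1*70/3 = 391 - 70/3 = 1103/3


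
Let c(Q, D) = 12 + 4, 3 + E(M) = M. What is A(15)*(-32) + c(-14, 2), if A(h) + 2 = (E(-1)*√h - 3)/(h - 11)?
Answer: 104 + 32*√15 ≈ 227.94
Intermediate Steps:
E(M) = -3 + M
c(Q, D) = 16
A(h) = -2 + (-3 - 4*√h)/(-11 + h) (A(h) = -2 + ((-3 - 1)*√h - 3)/(h - 11) = -2 + (-4*√h - 3)/(-11 + h) = -2 + (-3 - 4*√h)/(-11 + h))
A(15)*(-32) + c(-14, 2) = ((19 - 4*√15 - 2*15)/(-11 + 15))*(-32) + 16 = ((19 - 4*√15 - 30)/4)*(-32) + 16 = ((-11 - 4*√15)/4)*(-32) + 16 = (-11/4 - √15)*(-32) + 16 = (88 + 32*√15) + 16 = 104 + 32*√15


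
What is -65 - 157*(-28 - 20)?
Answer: 7471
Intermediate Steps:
-65 - 157*(-28 - 20) = -65 - 157*(-48) = -65 + 7536 = 7471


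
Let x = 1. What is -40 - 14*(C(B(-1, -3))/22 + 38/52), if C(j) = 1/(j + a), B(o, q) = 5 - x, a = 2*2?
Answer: -57555/1144 ≈ -50.310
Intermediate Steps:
a = 4
B(o, q) = 4 (B(o, q) = 5 - 1*1 = 5 - 1 = 4)
C(j) = 1/(4 + j) (C(j) = 1/(j + 4) = 1/(4 + j))
-40 - 14*(C(B(-1, -3))/22 + 38/52) = -40 - 14*(1/((4 + 4)*22) + 38/52) = -40 - 14*((1/22)/8 + 38*(1/52)) = -40 - 14*((⅛)*(1/22) + 19/26) = -40 - 14*(1/176 + 19/26) = -40 - 14*1685/2288 = -40 - 11795/1144 = -57555/1144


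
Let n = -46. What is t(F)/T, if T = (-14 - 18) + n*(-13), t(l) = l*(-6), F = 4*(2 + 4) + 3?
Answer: -81/283 ≈ -0.28622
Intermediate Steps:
F = 27 (F = 4*6 + 3 = 24 + 3 = 27)
t(l) = -6*l
T = 566 (T = (-14 - 18) - 46*(-13) = -32 + 598 = 566)
t(F)/T = -6*27/566 = -162*1/566 = -81/283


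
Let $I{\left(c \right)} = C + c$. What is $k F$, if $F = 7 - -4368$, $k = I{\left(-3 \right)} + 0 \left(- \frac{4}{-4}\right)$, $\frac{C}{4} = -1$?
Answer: $-30625$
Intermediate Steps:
$C = -4$ ($C = 4 \left(-1\right) = -4$)
$I{\left(c \right)} = -4 + c$
$k = -7$ ($k = \left(-4 - 3\right) + 0 \left(- \frac{4}{-4}\right) = -7 + 0 \left(\left(-4\right) \left(- \frac{1}{4}\right)\right) = -7 + 0 \cdot 1 = -7 + 0 = -7$)
$F = 4375$ ($F = 7 + 4368 = 4375$)
$k F = \left(-7\right) 4375 = -30625$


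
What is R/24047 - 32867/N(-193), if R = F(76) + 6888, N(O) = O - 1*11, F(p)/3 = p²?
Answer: 795292813/4905588 ≈ 162.12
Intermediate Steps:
F(p) = 3*p²
N(O) = -11 + O (N(O) = O - 11 = -11 + O)
R = 24216 (R = 3*76² + 6888 = 3*5776 + 6888 = 17328 + 6888 = 24216)
R/24047 - 32867/N(-193) = 24216/24047 - 32867/(-11 - 193) = 24216*(1/24047) - 32867/(-204) = 24216/24047 - 32867*(-1/204) = 24216/24047 + 32867/204 = 795292813/4905588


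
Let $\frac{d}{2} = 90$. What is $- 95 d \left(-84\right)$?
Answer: $1436400$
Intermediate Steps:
$d = 180$ ($d = 2 \cdot 90 = 180$)
$- 95 d \left(-84\right) = \left(-95\right) 180 \left(-84\right) = \left(-17100\right) \left(-84\right) = 1436400$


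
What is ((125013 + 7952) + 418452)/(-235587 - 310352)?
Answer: -551417/545939 ≈ -1.0100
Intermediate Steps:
((125013 + 7952) + 418452)/(-235587 - 310352) = (132965 + 418452)/(-545939) = 551417*(-1/545939) = -551417/545939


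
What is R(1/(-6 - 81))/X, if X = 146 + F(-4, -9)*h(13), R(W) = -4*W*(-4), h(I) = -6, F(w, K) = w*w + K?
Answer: -2/1131 ≈ -0.0017683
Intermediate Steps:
F(w, K) = K + w² (F(w, K) = w² + K = K + w²)
R(W) = 16*W
X = 104 (X = 146 + (-9 + (-4)²)*(-6) = 146 + (-9 + 16)*(-6) = 146 + 7*(-6) = 146 - 42 = 104)
R(1/(-6 - 81))/X = (16/(-6 - 81))/104 = (16/(-87))*(1/104) = (16*(-1/87))*(1/104) = -16/87*1/104 = -2/1131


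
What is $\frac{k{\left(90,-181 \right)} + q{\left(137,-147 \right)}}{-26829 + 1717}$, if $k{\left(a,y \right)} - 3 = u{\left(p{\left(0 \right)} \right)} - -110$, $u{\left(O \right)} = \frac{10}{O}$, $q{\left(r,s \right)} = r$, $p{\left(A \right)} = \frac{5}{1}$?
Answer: $- \frac{63}{6278} \approx -0.010035$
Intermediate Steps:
$p{\left(A \right)} = 5$ ($p{\left(A \right)} = 5 \cdot 1 = 5$)
$k{\left(a,y \right)} = 115$ ($k{\left(a,y \right)} = 3 + \left(\frac{10}{5} - -110\right) = 3 + \left(10 \cdot \frac{1}{5} + 110\right) = 3 + \left(2 + 110\right) = 3 + 112 = 115$)
$\frac{k{\left(90,-181 \right)} + q{\left(137,-147 \right)}}{-26829 + 1717} = \frac{115 + 137}{-26829 + 1717} = \frac{252}{-25112} = 252 \left(- \frac{1}{25112}\right) = - \frac{63}{6278}$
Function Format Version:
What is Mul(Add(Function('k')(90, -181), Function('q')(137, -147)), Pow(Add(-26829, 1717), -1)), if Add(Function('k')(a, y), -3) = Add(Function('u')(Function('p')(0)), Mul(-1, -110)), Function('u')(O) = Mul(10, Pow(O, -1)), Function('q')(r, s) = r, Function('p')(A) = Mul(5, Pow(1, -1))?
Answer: Rational(-63, 6278) ≈ -0.010035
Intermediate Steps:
Function('p')(A) = 5 (Function('p')(A) = Mul(5, 1) = 5)
Function('k')(a, y) = 115 (Function('k')(a, y) = Add(3, Add(Mul(10, Pow(5, -1)), Mul(-1, -110))) = Add(3, Add(Mul(10, Rational(1, 5)), 110)) = Add(3, Add(2, 110)) = Add(3, 112) = 115)
Mul(Add(Function('k')(90, -181), Function('q')(137, -147)), Pow(Add(-26829, 1717), -1)) = Mul(Add(115, 137), Pow(Add(-26829, 1717), -1)) = Mul(252, Pow(-25112, -1)) = Mul(252, Rational(-1, 25112)) = Rational(-63, 6278)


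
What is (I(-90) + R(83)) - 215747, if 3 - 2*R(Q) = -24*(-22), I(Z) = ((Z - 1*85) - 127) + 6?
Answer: -432611/2 ≈ -2.1631e+5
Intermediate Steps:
I(Z) = -206 + Z (I(Z) = ((Z - 85) - 127) + 6 = ((-85 + Z) - 127) + 6 = (-212 + Z) + 6 = -206 + Z)
R(Q) = -525/2 (R(Q) = 3/2 - (-12)*(-22) = 3/2 - ½*528 = 3/2 - 264 = -525/2)
(I(-90) + R(83)) - 215747 = ((-206 - 90) - 525/2) - 215747 = (-296 - 525/2) - 215747 = -1117/2 - 215747 = -432611/2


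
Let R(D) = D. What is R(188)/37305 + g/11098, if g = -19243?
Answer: -715773691/414010890 ≈ -1.7289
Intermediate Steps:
R(188)/37305 + g/11098 = 188/37305 - 19243/11098 = -715773691/414010890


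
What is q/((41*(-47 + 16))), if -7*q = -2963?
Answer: -2963/8897 ≈ -0.33303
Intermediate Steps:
q = 2963/7 (q = -⅐*(-2963) = 2963/7 ≈ 423.29)
q/((41*(-47 + 16))) = 2963/(7*((41*(-47 + 16)))) = 2963/(7*((41*(-31)))) = (2963/7)/(-1271) = (2963/7)*(-1/1271) = -2963/8897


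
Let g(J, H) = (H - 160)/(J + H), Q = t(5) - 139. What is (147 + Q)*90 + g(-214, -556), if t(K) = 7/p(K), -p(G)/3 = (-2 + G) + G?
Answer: 1069807/1540 ≈ 694.68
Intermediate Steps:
p(G) = 6 - 6*G (p(G) = -3*((-2 + G) + G) = -3*(-2 + 2*G) = 6 - 6*G)
t(K) = 7/(6 - 6*K)
Q = -3343/24 (Q = -7/(-6 + 6*5) - 139 = -7/(-6 + 30) - 139 = -7/24 - 139 = -3343/24 ≈ -139.29)
g(J, H) = (-160 + H)/(H + J)
(147 + Q)*90 + g(-214, -556) = (147 - 3343/24)*90 + (-160 - 556)/(-556 - 214) = (185/24)*90 - 716/(-770) = 2775/4 - 1/770*(-716) = 2775/4 + 358/385 = 1069807/1540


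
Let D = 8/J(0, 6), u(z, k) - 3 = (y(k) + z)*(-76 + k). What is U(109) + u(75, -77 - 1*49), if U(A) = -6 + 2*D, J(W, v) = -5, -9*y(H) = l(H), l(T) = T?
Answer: -89921/5 ≈ -17984.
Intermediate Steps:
y(H) = -H/9
u(z, k) = 3 + (-76 + k)*(z - k/9) (u(z, k) = 3 + (-k/9 + z)*(-76 + k) = 3 + (z - k/9)*(-76 + k) = 3 + (-76 + k)*(z - k/9))
D = -8/5 (D = 8/(-5) = 8*(-⅕) = -8/5 ≈ -1.6000)
U(A) = -46/5 (U(A) = -6 + 2*(-8/5) = -6 - 16/5 = -46/5)
U(109) + u(75, -77 - 1*49) = -46/5 + (3 - 76*75 - (-77 - 1*49)²/9 + 76*(-77 - 1*49)/9 + (-77 - 1*49)*75) = -46/5 + (3 - 5700 - (-77 - 49)²/9 + 76*(-77 - 49)/9 + (-77 - 49)*75) = -46/5 + (3 - 5700 - ⅑*(-126)² + (76/9)*(-126) - 126*75) = -46/5 + (3 - 5700 - ⅑*15876 - 1064 - 9450) = -46/5 + (3 - 5700 - 1764 - 1064 - 9450) = -46/5 - 17975 = -89921/5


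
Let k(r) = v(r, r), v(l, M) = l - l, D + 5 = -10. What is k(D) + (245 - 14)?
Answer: 231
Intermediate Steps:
D = -15 (D = -5 - 10 = -15)
v(l, M) = 0
k(r) = 0
k(D) + (245 - 14) = 0 + (245 - 14) = 0 + 231 = 231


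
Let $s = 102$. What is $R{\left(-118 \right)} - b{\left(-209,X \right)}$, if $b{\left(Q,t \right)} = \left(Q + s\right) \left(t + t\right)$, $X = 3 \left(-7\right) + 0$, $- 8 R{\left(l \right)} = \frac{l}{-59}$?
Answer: $- \frac{17977}{4} \approx -4494.3$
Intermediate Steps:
$R{\left(l \right)} = \frac{l}{472}$ ($R{\left(l \right)} = - \frac{l \frac{1}{-59}}{8} = - \frac{l \left(- \frac{1}{59}\right)}{8} = - \frac{\left(- \frac{1}{59}\right) l}{8} = \frac{l}{472}$)
$X = -21$ ($X = -21 + 0 = -21$)
$b{\left(Q,t \right)} = 2 t \left(102 + Q\right)$ ($b{\left(Q,t \right)} = \left(Q + 102\right) \left(t + t\right) = \left(102 + Q\right) 2 t = 2 t \left(102 + Q\right)$)
$R{\left(-118 \right)} - b{\left(-209,X \right)} = \frac{1}{472} \left(-118\right) - 2 \left(-21\right) \left(102 - 209\right) = - \frac{1}{4} - 2 \left(-21\right) \left(-107\right) = - \frac{1}{4} - 4494 = - \frac{17977}{4}$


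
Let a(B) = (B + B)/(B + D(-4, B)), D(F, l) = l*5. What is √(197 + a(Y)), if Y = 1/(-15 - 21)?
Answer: 4*√111/3 ≈ 14.048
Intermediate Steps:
D(F, l) = 5*l
Y = -1/36 (Y = 1/(-36) = -1/36 ≈ -0.027778)
a(B) = ⅓ (a(B) = (B + B)/(B + 5*B) = (2*B)/((6*B)) = (2*B)*(1/(6*B)) = ⅓)
√(197 + a(Y)) = √(197 + ⅓) = √(592/3) = 4*√111/3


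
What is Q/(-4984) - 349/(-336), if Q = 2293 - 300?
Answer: 2729/4272 ≈ 0.63881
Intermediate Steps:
Q = 1993
Q/(-4984) - 349/(-336) = 1993/(-4984) - 349/(-336) = 1993*(-1/4984) - 349*(-1/336) = -1993/4984 + 349/336 = 2729/4272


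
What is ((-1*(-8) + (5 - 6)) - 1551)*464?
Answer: -716416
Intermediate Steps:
((-1*(-8) + (5 - 6)) - 1551)*464 = ((8 - 1) - 1551)*464 = (7 - 1551)*464 = -1544*464 = -716416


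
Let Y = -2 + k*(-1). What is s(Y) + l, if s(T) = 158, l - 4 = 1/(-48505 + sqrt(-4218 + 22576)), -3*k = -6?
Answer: 381140051549/2352716667 - sqrt(18358)/2352716667 ≈ 162.00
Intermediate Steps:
k = 2 (k = -1/3*(-6) = 2)
Y = -4 (Y = -2 + 2*(-1) = -2 - 2 = -4)
l = 4 + 1/(-48505 + sqrt(18358)) (l = 4 + 1/(-48505 + sqrt(-4218 + 22576)) = 4 + 1/(-48505 + sqrt(18358)) ≈ 4.0000)
s(Y) + l = 158 + (9410818163/2352716667 - sqrt(18358)/2352716667) = 381140051549/2352716667 - sqrt(18358)/2352716667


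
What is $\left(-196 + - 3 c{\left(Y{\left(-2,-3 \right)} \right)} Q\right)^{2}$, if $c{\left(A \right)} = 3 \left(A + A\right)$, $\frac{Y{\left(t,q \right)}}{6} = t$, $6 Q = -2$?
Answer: $71824$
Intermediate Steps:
$Q = - \frac{1}{3}$ ($Q = \frac{1}{6} \left(-2\right) = - \frac{1}{3} \approx -0.33333$)
$Y{\left(t,q \right)} = 6 t$
$c{\left(A \right)} = 6 A$ ($c{\left(A \right)} = 3 \cdot 2 A = 6 A$)
$\left(-196 + - 3 c{\left(Y{\left(-2,-3 \right)} \right)} Q\right)^{2} = \left(-196 + - 3 \cdot 6 \cdot 6 \left(-2\right) \left(- \frac{1}{3}\right)\right)^{2} = \left(-196 + - 3 \cdot 6 \left(-12\right) \left(- \frac{1}{3}\right)\right)^{2} = \left(-196 + \left(-3\right) \left(-72\right) \left(- \frac{1}{3}\right)\right)^{2} = \left(-196 + 216 \left(- \frac{1}{3}\right)\right)^{2} = \left(-196 - 72\right)^{2} = \left(-268\right)^{2} = 71824$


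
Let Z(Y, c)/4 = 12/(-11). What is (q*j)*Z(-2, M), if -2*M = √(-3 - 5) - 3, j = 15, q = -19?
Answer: 13680/11 ≈ 1243.6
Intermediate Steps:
M = 3/2 - I*√2 (M = -(√(-3 - 5) - 3)/2 = -(√(-8) - 3)/2 = -(2*I*√2 - 3)/2 = -(-3 + 2*I*√2)/2 = 3/2 - I*√2 ≈ 1.5 - 1.4142*I)
Z(Y, c) = -48/11 (Z(Y, c) = 4*(12/(-11)) = 4*(12*(-1/11)) = 4*(-12/11) = -48/11)
(q*j)*Z(-2, M) = -19*15*(-48/11) = -285*(-48/11) = 13680/11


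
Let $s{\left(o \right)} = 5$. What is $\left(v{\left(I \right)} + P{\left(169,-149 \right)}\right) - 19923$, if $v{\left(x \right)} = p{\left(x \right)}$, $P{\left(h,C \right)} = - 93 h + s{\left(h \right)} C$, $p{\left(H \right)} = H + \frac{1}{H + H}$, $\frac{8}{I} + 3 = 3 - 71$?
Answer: $- \frac{41338529}{1136} \approx -36390.0$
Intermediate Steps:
$I = - \frac{8}{71}$ ($I = \frac{8}{-3 + \left(3 - 71\right)} = \frac{8}{-3 - 68} = \frac{8}{-71} = 8 \left(- \frac{1}{71}\right) = - \frac{8}{71} \approx -0.11268$)
$p{\left(H \right)} = H + \frac{1}{2 H}$
$P{\left(h,C \right)} = - 93 h + 5 C$
$v{\left(x \right)} = x + \frac{1}{2 x}$
$\left(v{\left(I \right)} + P{\left(169,-149 \right)}\right) - 19923 = \left(\left(- \frac{8}{71} + \frac{1}{2 \left(- \frac{8}{71}\right)}\right) + \left(\left(-93\right) 169 + 5 \left(-149\right)\right)\right) - 19923 = \left(\left(- \frac{8}{71} + \frac{1}{2} \left(- \frac{71}{8}\right)\right) - 16462\right) - 19923 = \left(\left(- \frac{8}{71} - \frac{71}{16}\right) - 16462\right) - 19923 = \left(- \frac{5169}{1136} - 16462\right) - 19923 = - \frac{18706001}{1136} - 19923 = - \frac{41338529}{1136}$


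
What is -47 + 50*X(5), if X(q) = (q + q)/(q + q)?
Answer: 3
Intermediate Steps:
X(q) = 1 (X(q) = (2*q)/((2*q)) = (2*q)*(1/(2*q)) = 1)
-47 + 50*X(5) = -47 + 50*1 = -47 + 50 = 3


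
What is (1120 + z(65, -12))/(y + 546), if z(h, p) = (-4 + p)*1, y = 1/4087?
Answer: 4512048/2231503 ≈ 2.0220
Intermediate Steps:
y = 1/4087 ≈ 0.00024468
z(h, p) = -4 + p
(1120 + z(65, -12))/(y + 546) = (1120 + (-4 - 12))/(1/4087 + 546) = (1120 - 16)/(2231503/4087) = 1104*(4087/2231503) = 4512048/2231503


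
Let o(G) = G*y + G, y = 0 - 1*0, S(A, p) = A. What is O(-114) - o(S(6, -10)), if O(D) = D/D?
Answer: -5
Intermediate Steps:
O(D) = 1
y = 0 (y = 0 + 0 = 0)
o(G) = G (o(G) = G*0 + G = 0 + G = G)
O(-114) - o(S(6, -10)) = 1 - 1*6 = 1 - 6 = -5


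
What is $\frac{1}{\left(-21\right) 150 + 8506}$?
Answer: $\frac{1}{5356} \approx 0.00018671$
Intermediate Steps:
$\frac{1}{\left(-21\right) 150 + 8506} = \frac{1}{-3150 + 8506} = \frac{1}{5356}$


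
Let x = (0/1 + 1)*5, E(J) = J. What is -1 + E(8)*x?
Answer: 39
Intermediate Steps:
x = 5 (x = (0*1 + 1)*5 = (0 + 1)*5 = 1*5 = 5)
-1 + E(8)*x = -1 + 8*5 = -1 + 40 = 39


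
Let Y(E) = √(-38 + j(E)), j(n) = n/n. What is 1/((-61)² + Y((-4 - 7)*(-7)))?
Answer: 3721/13845878 - I*√37/13845878 ≈ 0.00026874 - 4.3932e-7*I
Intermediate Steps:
j(n) = 1
Y(E) = I*√37 (Y(E) = √(-38 + 1) = √(-37) = I*√37)
1/((-61)² + Y((-4 - 7)*(-7))) = 1/((-61)² + I*√37) = 1/(3721 + I*√37)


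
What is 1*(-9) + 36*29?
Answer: 1035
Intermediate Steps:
1*(-9) + 36*29 = -9 + 1044 = 1035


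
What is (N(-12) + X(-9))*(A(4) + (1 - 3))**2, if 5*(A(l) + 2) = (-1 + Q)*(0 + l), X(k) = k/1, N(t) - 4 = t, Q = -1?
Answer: -13328/25 ≈ -533.12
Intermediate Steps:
N(t) = 4 + t
X(k) = k (X(k) = k*1 = k)
A(l) = -2 - 2*l/5 (A(l) = -2 + ((-1 - 1)*(0 + l))/5 = -2 + (-2*l)/5 = -2 - 2*l/5)
(N(-12) + X(-9))*(A(4) + (1 - 3))**2 = ((4 - 12) - 9)*((-2 - 2/5*4) + (1 - 3))**2 = (-8 - 9)*((-2 - 8/5) - 2)**2 = -17*(-18/5 - 2)**2 = -17*(-28/5)**2 = -17*784/25 = -13328/25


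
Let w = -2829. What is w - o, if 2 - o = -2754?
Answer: -5585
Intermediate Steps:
o = 2756 (o = 2 - 1*(-2754) = 2 + 2754 = 2756)
w - o = -2829 - 1*2756 = -2829 - 2756 = -5585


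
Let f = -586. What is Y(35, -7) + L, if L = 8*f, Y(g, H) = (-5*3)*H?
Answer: -4583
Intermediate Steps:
Y(g, H) = -15*H
L = -4688 (L = 8*(-586) = -4688)
Y(35, -7) + L = -15*(-7) - 4688 = 105 - 4688 = -4583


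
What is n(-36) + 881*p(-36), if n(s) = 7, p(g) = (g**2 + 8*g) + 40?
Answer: 923295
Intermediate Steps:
p(g) = 40 + g**2 + 8*g
n(-36) + 881*p(-36) = 7 + 881*(40 + (-36)**2 + 8*(-36)) = 7 + 881*(40 + 1296 - 288) = 7 + 881*1048 = 7 + 923288 = 923295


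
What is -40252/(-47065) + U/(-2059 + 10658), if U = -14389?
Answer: -331091337/404711935 ≈ -0.81809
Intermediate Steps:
-40252/(-47065) + U/(-2059 + 10658) = -40252/(-47065) - 14389/(-2059 + 10658) = -40252*(-1/47065) - 14389/8599 = 40252/47065 - 14389*1/8599 = 40252/47065 - 14389/8599 = -331091337/404711935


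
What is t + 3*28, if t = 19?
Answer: 103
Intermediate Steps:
t + 3*28 = 19 + 3*28 = 19 + 84 = 103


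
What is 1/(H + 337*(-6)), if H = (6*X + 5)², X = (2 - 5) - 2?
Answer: -1/1397 ≈ -0.00071582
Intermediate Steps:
X = -5 (X = -3 - 2 = -5)
H = 625 (H = (6*(-5) + 5)² = (-30 + 5)² = (-25)² = 625)
1/(H + 337*(-6)) = 1/(625 + 337*(-6)) = 1/(625 - 2022) = 1/(-1397) = -1/1397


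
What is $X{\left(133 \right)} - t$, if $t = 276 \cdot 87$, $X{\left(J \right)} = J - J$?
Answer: $-24012$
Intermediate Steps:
$X{\left(J \right)} = 0$
$t = 24012$
$X{\left(133 \right)} - t = 0 - 24012 = -24012$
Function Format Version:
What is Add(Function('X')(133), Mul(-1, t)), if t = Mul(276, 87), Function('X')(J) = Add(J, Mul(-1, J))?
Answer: -24012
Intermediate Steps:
Function('X')(J) = 0
t = 24012
Add(Function('X')(133), Mul(-1, t)) = Add(0, Mul(-1, 24012)) = Add(0, -24012) = -24012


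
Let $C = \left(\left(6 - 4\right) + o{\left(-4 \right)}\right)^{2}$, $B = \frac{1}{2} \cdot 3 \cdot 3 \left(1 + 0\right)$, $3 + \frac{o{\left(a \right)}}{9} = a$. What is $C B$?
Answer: $\frac{33489}{2} \approx 16745.0$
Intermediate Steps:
$o{\left(a \right)} = -27 + 9 a$
$B = \frac{9}{2}$ ($B = \frac{1}{2} \cdot 3 \cdot 3 \cdot 1 = \frac{3}{2} \cdot 3 \cdot 1 = \frac{9}{2} \cdot 1 = \frac{9}{2} \approx 4.5$)
$C = 3721$ ($C = \left(\left(6 - 4\right) + \left(-27 + 9 \left(-4\right)\right)\right)^{2} = \left(\left(6 - 4\right) - 63\right)^{2} = \left(2 - 63\right)^{2} = \left(-61\right)^{2} = 3721$)
$C B = 3721 \cdot \frac{9}{2} = \frac{33489}{2}$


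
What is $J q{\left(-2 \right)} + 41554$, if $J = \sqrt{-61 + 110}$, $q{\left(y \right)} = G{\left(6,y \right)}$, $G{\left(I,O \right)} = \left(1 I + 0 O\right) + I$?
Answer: $41638$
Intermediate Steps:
$G{\left(I,O \right)} = 2 I$ ($G{\left(I,O \right)} = \left(I + 0\right) + I = I + I = 2 I$)
$q{\left(y \right)} = 12$ ($q{\left(y \right)} = 2 \cdot 6 = 12$)
$J = 7$ ($J = \sqrt{49} = 7$)
$J q{\left(-2 \right)} + 41554 = 7 \cdot 12 + 41554 = 84 + 41554 = 41638$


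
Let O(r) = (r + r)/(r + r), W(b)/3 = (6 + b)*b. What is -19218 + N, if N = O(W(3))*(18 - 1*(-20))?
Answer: -19180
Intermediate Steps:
W(b) = 3*b*(6 + b) (W(b) = 3*((6 + b)*b) = 3*(b*(6 + b)) = 3*b*(6 + b))
O(r) = 1 (O(r) = (2*r)/((2*r)) = (2*r)*(1/(2*r)) = 1)
N = 38 (N = 1*(18 - 1*(-20)) = 1*(18 + 20) = 1*38 = 38)
-19218 + N = -19218 + 38 = -19180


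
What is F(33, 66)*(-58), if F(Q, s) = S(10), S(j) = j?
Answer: -580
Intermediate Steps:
F(Q, s) = 10
F(33, 66)*(-58) = 10*(-58) = -580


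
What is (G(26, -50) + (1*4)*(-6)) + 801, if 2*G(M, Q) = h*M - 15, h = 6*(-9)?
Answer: 135/2 ≈ 67.500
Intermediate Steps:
h = -54
G(M, Q) = -15/2 - 27*M (G(M, Q) = (-54*M - 15)/2 = (-15 - 54*M)/2 = -15/2 - 27*M)
(G(26, -50) + (1*4)*(-6)) + 801 = ((-15/2 - 27*26) + (1*4)*(-6)) + 801 = ((-15/2 - 702) + 4*(-6)) + 801 = (-1419/2 - 24) + 801 = -1467/2 + 801 = 135/2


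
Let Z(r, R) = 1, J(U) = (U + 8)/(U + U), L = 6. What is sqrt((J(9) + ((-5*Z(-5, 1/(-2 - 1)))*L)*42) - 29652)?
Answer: I*sqrt(1112798)/6 ≈ 175.82*I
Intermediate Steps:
J(U) = (8 + U)/(2*U) (J(U) = (8 + U)/((2*U)) = (8 + U)*(1/(2*U)) = (8 + U)/(2*U))
sqrt((J(9) + ((-5*Z(-5, 1/(-2 - 1)))*L)*42) - 29652) = sqrt(((1/2)*(8 + 9)/9 + (-5*1*6)*42) - 29652) = sqrt(((1/2)*(1/9)*17 - 5*6*42) - 29652) = sqrt((17/18 - 30*42) - 29652) = sqrt((17/18 - 1260) - 29652) = sqrt(-22663/18 - 29652) = sqrt(-556399/18) = I*sqrt(1112798)/6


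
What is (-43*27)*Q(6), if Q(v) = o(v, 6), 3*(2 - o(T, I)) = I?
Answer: 0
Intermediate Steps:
o(T, I) = 2 - I/3
Q(v) = 0 (Q(v) = 2 - 1/3*6 = 2 - 2 = 0)
(-43*27)*Q(6) = -43*27*0 = -1161*0 = 0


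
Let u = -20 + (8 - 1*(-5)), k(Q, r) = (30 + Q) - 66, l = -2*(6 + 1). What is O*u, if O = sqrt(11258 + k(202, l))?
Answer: -28*sqrt(714) ≈ -748.18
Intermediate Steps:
l = -14 (l = -2*7 = -14)
k(Q, r) = -36 + Q
O = 4*sqrt(714) (O = sqrt(11258 + (-36 + 202)) = sqrt(11258 + 166) = sqrt(11424) = 4*sqrt(714) ≈ 106.88)
u = -7 (u = -20 + (8 + 5) = -20 + 13 = -7)
O*u = (4*sqrt(714))*(-7) = -28*sqrt(714)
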